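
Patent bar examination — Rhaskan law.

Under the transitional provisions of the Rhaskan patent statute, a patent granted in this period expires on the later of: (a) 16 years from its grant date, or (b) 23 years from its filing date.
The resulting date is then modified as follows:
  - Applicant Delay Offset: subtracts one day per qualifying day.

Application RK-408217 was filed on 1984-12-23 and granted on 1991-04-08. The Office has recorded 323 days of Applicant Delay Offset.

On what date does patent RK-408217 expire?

(a) grant + 16 years → 8 April 2007.
(b) filing + 23 years → 23 December 2007.
Later of the two: 23 December 2007.
Applicant Delay Offset: −323 days → 3 February 2007.

February 3, 2007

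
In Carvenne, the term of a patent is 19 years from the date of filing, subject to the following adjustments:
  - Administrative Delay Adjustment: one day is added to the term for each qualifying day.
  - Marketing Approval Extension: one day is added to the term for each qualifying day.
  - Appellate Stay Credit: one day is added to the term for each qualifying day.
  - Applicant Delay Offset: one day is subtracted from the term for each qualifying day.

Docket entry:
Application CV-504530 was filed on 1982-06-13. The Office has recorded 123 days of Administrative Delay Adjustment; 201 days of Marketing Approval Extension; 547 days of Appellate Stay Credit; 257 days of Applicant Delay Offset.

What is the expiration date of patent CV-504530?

Base term: filing date + 19 years → 13 June 2001.
Administrative Delay Adjustment: +123 days → 14 October 2001.
Marketing Approval Extension: +201 days → 3 May 2002.
Appellate Stay Credit: +547 days → 1 November 2003.
Applicant Delay Offset: −257 days → 17 February 2003.

February 17, 2003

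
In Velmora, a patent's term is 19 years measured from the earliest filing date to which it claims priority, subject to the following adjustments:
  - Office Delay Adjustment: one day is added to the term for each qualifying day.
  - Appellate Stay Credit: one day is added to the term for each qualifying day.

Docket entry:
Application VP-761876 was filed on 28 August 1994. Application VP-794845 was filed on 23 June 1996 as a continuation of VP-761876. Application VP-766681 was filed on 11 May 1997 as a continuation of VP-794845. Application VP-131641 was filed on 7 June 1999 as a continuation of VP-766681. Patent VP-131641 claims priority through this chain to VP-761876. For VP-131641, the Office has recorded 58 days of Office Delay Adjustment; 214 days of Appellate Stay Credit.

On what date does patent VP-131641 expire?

May 27, 2014

Earliest priority filing: 28 August 1994.
Base term: 28 August 1994 + 19 years → 28 August 2013.
Office Delay Adjustment: +58 days → 25 October 2013.
Appellate Stay Credit: +214 days → 27 May 2014.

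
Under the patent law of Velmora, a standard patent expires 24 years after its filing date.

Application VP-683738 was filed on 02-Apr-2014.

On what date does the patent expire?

Filing date + 24 years → 2 April 2038.

2038-04-02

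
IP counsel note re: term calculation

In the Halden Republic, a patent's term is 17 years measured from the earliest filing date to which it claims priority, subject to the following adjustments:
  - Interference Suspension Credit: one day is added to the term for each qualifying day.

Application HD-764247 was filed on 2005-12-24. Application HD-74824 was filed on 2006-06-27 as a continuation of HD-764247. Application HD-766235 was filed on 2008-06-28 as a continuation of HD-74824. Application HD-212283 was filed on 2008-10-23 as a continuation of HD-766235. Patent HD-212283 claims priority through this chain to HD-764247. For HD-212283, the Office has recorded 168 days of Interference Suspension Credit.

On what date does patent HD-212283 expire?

Earliest priority filing: 24 December 2005.
Base term: 24 December 2005 + 17 years → 24 December 2022.
Interference Suspension Credit: +168 days → 10 June 2023.

2023-06-10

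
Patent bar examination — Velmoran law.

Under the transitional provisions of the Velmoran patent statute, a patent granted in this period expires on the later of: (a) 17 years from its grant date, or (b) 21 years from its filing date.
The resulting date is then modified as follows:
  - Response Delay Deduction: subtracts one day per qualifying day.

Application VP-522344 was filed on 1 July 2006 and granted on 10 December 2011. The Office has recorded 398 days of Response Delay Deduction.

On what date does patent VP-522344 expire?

November 8, 2027

(a) grant + 17 years → 10 December 2028.
(b) filing + 21 years → 1 July 2027.
Later of the two: 10 December 2028.
Response Delay Deduction: −398 days → 8 November 2027.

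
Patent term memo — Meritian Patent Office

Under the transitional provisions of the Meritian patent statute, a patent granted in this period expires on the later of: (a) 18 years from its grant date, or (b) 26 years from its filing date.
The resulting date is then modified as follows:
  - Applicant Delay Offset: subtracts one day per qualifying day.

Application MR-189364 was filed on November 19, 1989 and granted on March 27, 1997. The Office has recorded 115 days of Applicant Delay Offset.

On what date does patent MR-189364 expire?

2015-07-27

(a) grant + 18 years → 27 March 2015.
(b) filing + 26 years → 19 November 2015.
Later of the two: 19 November 2015.
Applicant Delay Offset: −115 days → 27 July 2015.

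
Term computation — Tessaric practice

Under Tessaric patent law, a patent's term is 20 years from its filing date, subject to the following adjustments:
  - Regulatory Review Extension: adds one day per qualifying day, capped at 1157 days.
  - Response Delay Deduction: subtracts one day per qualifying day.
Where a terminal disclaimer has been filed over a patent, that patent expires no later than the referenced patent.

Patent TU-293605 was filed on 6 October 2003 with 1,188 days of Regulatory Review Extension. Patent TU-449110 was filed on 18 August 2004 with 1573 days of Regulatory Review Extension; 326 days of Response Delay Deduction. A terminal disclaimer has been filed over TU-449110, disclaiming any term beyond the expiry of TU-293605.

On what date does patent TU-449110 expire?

2026-11-27

Natural term of TU-449110:
  Base: filing + 20 years → 18 August 2024.
  Regulatory Review Extension: 1573 days claimed exceeds the 1157-day cap, so +1157 days → 19 October 2027.
  Response Delay Deduction: −326 days → 27 November 2026.
Expiry of referenced patent TU-293605:
  Base: filing + 20 years → 6 October 2023.
  Regulatory Review Extension: 1188 days claimed exceeds the 1157-day cap, so +1157 days → 6 December 2026.
Terminal disclaimer: TU-449110 expires on the earlier of 27 November 2026 and 6 December 2026.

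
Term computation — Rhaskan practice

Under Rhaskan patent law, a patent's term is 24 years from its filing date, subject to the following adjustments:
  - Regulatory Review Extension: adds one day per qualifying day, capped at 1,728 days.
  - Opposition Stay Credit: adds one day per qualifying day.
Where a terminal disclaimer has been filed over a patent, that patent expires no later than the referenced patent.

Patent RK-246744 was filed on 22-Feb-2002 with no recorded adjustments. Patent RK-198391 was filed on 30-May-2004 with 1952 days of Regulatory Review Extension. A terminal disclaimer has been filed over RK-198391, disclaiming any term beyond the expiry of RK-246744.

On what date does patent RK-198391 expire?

Natural term of RK-198391:
  Base: filing + 24 years → 30 May 2028.
  Regulatory Review Extension: 1952 days claimed exceeds the 1728-day cap, so +1728 days → 21 February 2033.
Expiry of referenced patent RK-246744:
  Base: filing + 24 years → 22 February 2026.
Terminal disclaimer: RK-198391 expires on the earlier of 21 February 2033 and 22 February 2026.

2026-02-22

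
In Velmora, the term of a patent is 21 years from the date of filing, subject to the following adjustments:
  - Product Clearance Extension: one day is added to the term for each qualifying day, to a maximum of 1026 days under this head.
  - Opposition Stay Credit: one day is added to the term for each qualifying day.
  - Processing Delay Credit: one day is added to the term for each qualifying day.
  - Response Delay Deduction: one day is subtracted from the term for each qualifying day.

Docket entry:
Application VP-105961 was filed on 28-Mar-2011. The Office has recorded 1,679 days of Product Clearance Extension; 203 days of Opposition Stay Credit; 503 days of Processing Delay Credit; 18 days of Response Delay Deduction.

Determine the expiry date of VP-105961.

December 6, 2036

Base term: filing date + 21 years → 28 March 2032.
Product Clearance Extension: 1679 days claimed exceeds the 1026-day cap, so +1026 days → 18 January 2035.
Opposition Stay Credit: +203 days → 9 August 2035.
Processing Delay Credit: +503 days → 24 December 2036.
Response Delay Deduction: −18 days → 6 December 2036.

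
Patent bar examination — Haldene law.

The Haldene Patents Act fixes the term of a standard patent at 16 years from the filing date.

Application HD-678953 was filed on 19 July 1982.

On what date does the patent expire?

1998-07-19

Filing date + 16 years → 19 July 1998.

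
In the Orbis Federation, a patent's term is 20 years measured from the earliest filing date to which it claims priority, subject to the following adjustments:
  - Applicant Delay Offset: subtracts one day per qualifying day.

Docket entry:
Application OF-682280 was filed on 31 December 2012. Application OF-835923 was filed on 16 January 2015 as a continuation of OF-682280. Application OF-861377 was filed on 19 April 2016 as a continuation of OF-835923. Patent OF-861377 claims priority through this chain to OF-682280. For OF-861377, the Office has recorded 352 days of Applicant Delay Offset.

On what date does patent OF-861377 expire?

Earliest priority filing: 31 December 2012.
Base term: 31 December 2012 + 20 years → 31 December 2032.
Applicant Delay Offset: −352 days → 14 January 2032.

2032-01-14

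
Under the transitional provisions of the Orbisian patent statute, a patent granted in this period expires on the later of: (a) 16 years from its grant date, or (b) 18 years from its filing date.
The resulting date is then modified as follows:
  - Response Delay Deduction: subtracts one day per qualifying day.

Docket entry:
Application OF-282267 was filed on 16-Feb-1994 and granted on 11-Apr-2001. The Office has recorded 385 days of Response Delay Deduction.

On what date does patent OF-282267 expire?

2016-03-22

(a) grant + 16 years → 11 April 2017.
(b) filing + 18 years → 16 February 2012.
Later of the two: 11 April 2017.
Response Delay Deduction: −385 days → 22 March 2016.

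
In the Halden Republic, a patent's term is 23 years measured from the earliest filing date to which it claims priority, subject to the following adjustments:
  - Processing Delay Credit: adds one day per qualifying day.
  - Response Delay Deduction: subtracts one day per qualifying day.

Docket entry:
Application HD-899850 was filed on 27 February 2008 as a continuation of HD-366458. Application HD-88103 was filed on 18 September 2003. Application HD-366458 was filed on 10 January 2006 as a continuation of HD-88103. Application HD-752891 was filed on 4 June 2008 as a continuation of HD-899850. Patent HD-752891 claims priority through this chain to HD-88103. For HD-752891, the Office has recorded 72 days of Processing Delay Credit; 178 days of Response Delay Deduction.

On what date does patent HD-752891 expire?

June 4, 2026

Earliest priority filing: 18 September 2003.
Base term: 18 September 2003 + 23 years → 18 September 2026.
Processing Delay Credit: +72 days → 29 November 2026.
Response Delay Deduction: −178 days → 4 June 2026.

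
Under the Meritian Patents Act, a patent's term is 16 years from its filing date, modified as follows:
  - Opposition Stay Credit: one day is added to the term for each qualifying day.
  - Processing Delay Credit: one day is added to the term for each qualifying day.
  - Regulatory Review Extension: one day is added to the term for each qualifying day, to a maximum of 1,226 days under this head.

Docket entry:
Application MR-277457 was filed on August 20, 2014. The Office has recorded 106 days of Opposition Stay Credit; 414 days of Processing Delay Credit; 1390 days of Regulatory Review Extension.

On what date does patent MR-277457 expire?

June 1, 2035

Base term: filing date + 16 years → 20 August 2030.
Opposition Stay Credit: +106 days → 4 December 2030.
Processing Delay Credit: +414 days → 22 January 2032.
Regulatory Review Extension: 1390 days claimed exceeds the 1226-day cap, so +1226 days → 1 June 2035.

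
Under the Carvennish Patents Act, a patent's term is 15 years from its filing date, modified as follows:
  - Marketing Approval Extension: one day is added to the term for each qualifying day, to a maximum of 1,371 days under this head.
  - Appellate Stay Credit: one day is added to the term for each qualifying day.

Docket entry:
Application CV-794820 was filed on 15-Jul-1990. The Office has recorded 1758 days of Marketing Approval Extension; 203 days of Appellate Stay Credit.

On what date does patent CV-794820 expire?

Base term: filing date + 15 years → 15 July 2005.
Marketing Approval Extension: 1758 days claimed exceeds the 1371-day cap, so +1371 days → 16 April 2009.
Appellate Stay Credit: +203 days → 5 November 2009.

2009-11-05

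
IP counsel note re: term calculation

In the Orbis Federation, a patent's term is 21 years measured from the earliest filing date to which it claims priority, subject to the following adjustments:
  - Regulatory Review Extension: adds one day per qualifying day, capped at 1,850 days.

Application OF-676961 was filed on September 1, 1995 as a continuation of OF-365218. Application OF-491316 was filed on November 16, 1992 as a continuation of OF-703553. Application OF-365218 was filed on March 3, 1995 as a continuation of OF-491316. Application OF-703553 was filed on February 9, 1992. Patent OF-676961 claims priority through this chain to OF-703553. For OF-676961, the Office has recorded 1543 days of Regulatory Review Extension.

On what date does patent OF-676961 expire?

Earliest priority filing: 9 February 1992.
Base term: 9 February 1992 + 21 years → 9 February 2013.
Regulatory Review Extension: 1543 days (within the 1850-day cap) → +1543 days → 2 May 2017.

2017-05-02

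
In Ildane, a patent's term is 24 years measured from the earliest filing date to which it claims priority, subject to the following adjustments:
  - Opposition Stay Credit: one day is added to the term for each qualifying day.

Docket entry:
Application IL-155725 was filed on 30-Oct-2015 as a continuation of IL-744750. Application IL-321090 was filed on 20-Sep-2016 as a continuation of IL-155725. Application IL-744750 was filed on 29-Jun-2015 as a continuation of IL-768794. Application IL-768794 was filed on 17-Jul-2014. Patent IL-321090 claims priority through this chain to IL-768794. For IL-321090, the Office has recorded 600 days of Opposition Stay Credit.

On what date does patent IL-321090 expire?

March 8, 2040

Earliest priority filing: 17 July 2014.
Base term: 17 July 2014 + 24 years → 17 July 2038.
Opposition Stay Credit: +600 days → 8 March 2040.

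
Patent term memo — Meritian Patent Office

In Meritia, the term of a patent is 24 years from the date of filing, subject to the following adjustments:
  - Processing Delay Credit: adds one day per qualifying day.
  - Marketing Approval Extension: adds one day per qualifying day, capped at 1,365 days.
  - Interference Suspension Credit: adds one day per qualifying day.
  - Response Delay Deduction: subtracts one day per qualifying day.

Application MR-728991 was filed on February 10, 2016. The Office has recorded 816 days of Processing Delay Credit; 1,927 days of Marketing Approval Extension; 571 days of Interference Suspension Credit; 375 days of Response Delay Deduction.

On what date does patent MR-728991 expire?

August 14, 2046

Base term: filing date + 24 years → 10 February 2040.
Processing Delay Credit: +816 days → 6 May 2042.
Marketing Approval Extension: 1927 days claimed exceeds the 1365-day cap, so +1365 days → 30 January 2046.
Interference Suspension Credit: +571 days → 24 August 2047.
Response Delay Deduction: −375 days → 14 August 2046.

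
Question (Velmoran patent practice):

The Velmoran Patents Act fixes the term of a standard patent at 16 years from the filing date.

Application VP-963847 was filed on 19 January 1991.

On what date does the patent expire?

Filing date + 16 years → 19 January 2007.

January 19, 2007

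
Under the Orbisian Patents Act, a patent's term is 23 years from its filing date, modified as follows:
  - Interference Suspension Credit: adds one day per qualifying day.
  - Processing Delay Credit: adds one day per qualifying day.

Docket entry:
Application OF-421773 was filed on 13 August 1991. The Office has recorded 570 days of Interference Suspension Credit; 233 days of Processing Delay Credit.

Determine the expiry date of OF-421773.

October 24, 2016

Base term: filing date + 23 years → 13 August 2014.
Interference Suspension Credit: +570 days → 5 March 2016.
Processing Delay Credit: +233 days → 24 October 2016.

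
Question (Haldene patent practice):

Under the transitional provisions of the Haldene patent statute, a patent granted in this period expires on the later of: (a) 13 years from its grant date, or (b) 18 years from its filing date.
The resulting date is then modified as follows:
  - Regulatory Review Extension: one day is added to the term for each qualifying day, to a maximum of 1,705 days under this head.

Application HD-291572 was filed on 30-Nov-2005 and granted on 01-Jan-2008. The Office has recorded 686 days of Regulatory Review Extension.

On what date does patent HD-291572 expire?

October 16, 2025

(a) grant + 13 years → 1 January 2021.
(b) filing + 18 years → 30 November 2023.
Later of the two: 30 November 2023.
Regulatory Review Extension: 686 days (within the 1705-day cap) → +686 days → 16 October 2025.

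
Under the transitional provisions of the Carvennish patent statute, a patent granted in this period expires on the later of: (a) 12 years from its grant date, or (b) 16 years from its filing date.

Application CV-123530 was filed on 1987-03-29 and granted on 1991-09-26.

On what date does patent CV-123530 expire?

September 26, 2003

(a) grant + 12 years → 26 September 2003.
(b) filing + 16 years → 29 March 2003.
Later of the two: 26 September 2003.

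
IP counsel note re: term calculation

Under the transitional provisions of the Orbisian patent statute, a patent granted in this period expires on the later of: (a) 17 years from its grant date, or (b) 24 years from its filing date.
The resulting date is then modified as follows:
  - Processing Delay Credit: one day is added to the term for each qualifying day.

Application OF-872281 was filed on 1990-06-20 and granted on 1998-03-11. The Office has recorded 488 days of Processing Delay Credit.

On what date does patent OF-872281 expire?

July 11, 2016

(a) grant + 17 years → 11 March 2015.
(b) filing + 24 years → 20 June 2014.
Later of the two: 11 March 2015.
Processing Delay Credit: +488 days → 11 July 2016.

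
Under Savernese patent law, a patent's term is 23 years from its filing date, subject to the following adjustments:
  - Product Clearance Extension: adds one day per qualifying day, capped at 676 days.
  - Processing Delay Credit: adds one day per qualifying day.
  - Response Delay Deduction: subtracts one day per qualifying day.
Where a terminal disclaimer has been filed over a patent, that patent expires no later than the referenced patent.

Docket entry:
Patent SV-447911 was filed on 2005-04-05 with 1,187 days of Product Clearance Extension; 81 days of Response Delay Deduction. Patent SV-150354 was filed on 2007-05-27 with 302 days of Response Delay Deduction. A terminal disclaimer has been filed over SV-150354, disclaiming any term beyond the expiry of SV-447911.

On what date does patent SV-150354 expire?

July 29, 2029

Natural term of SV-150354:
  Base: filing + 23 years → 27 May 2030.
  Response Delay Deduction: −302 days → 29 July 2029.
Expiry of referenced patent SV-447911:
  Base: filing + 23 years → 5 April 2028.
  Product Clearance Extension: 1187 days claimed exceeds the 676-day cap, so +676 days → 10 February 2030.
  Response Delay Deduction: −81 days → 21 November 2029.
Terminal disclaimer: SV-150354 expires on the earlier of 29 July 2029 and 21 November 2029.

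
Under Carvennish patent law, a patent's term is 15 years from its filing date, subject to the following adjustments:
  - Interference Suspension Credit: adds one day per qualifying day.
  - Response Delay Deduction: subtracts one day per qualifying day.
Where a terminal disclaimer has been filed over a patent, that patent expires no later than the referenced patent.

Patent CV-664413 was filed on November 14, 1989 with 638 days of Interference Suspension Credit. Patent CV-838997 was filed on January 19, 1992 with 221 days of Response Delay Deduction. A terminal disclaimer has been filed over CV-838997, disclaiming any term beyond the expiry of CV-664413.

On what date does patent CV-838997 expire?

June 12, 2006

Natural term of CV-838997:
  Base: filing + 15 years → 19 January 2007.
  Response Delay Deduction: −221 days → 12 June 2006.
Expiry of referenced patent CV-664413:
  Base: filing + 15 years → 14 November 2004.
  Interference Suspension Credit: +638 days → 14 August 2006.
Terminal disclaimer: CV-838997 expires on the earlier of 12 June 2006 and 14 August 2006.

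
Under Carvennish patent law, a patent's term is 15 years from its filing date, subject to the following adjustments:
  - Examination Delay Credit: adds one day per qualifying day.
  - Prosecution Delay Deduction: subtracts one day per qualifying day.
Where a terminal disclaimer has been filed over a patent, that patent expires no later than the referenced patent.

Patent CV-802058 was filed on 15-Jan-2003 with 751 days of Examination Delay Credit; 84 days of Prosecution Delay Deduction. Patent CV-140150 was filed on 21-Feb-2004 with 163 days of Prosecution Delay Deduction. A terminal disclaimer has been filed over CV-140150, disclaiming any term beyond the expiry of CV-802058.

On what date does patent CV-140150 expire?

Natural term of CV-140150:
  Base: filing + 15 years → 21 February 2019.
  Prosecution Delay Deduction: −163 days → 11 September 2018.
Expiry of referenced patent CV-802058:
  Base: filing + 15 years → 15 January 2018.
  Examination Delay Credit: +751 days → 5 February 2020.
  Prosecution Delay Deduction: −84 days → 13 November 2019.
Terminal disclaimer: CV-140150 expires on the earlier of 11 September 2018 and 13 November 2019.

September 11, 2018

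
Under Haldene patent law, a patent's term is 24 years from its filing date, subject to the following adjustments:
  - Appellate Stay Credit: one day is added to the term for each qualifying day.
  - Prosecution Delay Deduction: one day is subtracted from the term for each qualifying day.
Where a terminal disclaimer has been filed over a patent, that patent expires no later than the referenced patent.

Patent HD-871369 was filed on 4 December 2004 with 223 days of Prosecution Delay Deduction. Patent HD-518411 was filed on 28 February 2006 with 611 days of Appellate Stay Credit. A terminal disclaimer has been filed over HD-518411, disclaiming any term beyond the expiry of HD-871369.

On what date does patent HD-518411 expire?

Natural term of HD-518411:
  Base: filing + 24 years → 28 February 2030.
  Appellate Stay Credit: +611 days → 1 November 2031.
Expiry of referenced patent HD-871369:
  Base: filing + 24 years → 4 December 2028.
  Prosecution Delay Deduction: −223 days → 25 April 2028.
Terminal disclaimer: HD-518411 expires on the earlier of 1 November 2031 and 25 April 2028.

2028-04-25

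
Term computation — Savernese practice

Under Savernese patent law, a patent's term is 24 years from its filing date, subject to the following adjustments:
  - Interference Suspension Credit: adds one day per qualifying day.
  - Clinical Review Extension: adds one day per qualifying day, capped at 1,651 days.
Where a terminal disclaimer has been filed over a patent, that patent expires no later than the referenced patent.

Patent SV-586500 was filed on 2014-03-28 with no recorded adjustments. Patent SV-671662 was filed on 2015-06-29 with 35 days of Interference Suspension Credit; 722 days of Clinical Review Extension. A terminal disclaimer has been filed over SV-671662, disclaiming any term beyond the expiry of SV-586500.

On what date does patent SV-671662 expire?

2038-03-28

Natural term of SV-671662:
  Base: filing + 24 years → 29 June 2039.
  Interference Suspension Credit: +35 days → 3 August 2039.
  Clinical Review Extension: 722 days (within the 1651-day cap) → +722 days → 25 July 2041.
Expiry of referenced patent SV-586500:
  Base: filing + 24 years → 28 March 2038.
Terminal disclaimer: SV-671662 expires on the earlier of 25 July 2041 and 28 March 2038.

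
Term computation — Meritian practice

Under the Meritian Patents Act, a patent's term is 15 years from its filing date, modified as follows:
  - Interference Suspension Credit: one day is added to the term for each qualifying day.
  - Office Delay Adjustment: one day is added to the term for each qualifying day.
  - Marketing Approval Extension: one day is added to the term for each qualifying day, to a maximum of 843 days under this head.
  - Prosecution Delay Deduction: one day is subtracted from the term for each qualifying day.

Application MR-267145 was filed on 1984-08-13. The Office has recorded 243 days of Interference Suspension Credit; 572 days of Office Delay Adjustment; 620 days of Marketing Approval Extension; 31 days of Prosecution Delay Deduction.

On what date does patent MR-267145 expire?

June 17, 2003

Base term: filing date + 15 years → 13 August 1999.
Interference Suspension Credit: +243 days → 12 April 2000.
Office Delay Adjustment: +572 days → 5 November 2001.
Marketing Approval Extension: 620 days (within the 843-day cap) → +620 days → 18 July 2003.
Prosecution Delay Deduction: −31 days → 17 June 2003.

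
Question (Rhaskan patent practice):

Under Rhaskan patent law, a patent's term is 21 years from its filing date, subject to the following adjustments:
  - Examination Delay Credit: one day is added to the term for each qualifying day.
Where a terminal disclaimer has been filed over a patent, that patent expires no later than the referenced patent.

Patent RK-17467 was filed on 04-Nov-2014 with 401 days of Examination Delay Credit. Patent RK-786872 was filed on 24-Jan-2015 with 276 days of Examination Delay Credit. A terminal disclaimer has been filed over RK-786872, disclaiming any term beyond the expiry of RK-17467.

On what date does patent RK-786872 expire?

October 26, 2036

Natural term of RK-786872:
  Base: filing + 21 years → 24 January 2036.
  Examination Delay Credit: +276 days → 26 October 2036.
Expiry of referenced patent RK-17467:
  Base: filing + 21 years → 4 November 2035.
  Examination Delay Credit: +401 days → 9 December 2036.
Terminal disclaimer: RK-786872 expires on the earlier of 26 October 2036 and 9 December 2036.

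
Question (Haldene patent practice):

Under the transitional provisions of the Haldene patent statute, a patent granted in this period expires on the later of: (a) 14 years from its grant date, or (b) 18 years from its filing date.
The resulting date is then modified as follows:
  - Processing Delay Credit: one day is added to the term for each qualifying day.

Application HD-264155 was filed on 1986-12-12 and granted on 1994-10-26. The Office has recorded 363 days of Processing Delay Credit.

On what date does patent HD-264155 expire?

(a) grant + 14 years → 26 October 2008.
(b) filing + 18 years → 12 December 2004.
Later of the two: 26 October 2008.
Processing Delay Credit: +363 days → 24 October 2009.

October 24, 2009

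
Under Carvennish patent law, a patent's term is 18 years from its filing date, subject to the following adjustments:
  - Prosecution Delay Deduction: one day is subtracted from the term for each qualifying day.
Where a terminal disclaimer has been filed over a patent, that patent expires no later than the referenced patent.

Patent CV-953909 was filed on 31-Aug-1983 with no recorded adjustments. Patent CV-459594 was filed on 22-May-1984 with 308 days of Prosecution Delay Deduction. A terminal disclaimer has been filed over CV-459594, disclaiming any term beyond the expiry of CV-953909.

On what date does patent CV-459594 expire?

July 18, 2001

Natural term of CV-459594:
  Base: filing + 18 years → 22 May 2002.
  Prosecution Delay Deduction: −308 days → 18 July 2001.
Expiry of referenced patent CV-953909:
  Base: filing + 18 years → 31 August 2001.
Terminal disclaimer: CV-459594 expires on the earlier of 18 July 2001 and 31 August 2001.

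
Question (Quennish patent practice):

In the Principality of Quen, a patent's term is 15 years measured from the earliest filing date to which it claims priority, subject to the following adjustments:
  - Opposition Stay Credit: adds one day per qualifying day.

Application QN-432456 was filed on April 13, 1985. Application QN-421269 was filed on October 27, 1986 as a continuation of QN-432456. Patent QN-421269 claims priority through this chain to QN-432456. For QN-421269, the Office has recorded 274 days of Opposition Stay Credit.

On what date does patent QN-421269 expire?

January 12, 2001

Earliest priority filing: 13 April 1985.
Base term: 13 April 1985 + 15 years → 13 April 2000.
Opposition Stay Credit: +274 days → 12 January 2001.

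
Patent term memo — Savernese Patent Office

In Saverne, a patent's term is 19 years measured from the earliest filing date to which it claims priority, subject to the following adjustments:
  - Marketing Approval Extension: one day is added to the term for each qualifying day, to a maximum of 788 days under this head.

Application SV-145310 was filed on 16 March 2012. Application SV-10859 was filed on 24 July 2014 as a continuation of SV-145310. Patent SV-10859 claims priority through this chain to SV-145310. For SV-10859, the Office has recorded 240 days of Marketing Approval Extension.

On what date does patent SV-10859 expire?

2031-11-11

Earliest priority filing: 16 March 2012.
Base term: 16 March 2012 + 19 years → 16 March 2031.
Marketing Approval Extension: 240 days (within the 788-day cap) → +240 days → 11 November 2031.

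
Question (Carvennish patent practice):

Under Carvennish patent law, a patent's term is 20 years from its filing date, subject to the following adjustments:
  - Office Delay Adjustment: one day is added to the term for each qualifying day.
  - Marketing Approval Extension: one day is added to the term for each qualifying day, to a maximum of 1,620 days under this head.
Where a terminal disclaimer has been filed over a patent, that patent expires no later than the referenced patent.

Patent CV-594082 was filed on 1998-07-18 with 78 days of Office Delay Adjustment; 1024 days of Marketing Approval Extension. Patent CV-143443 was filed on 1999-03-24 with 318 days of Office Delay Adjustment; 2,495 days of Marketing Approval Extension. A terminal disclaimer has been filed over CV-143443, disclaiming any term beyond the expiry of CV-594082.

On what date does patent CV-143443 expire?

2021-07-24

Natural term of CV-143443:
  Base: filing + 20 years → 24 March 2019.
  Office Delay Adjustment: +318 days → 5 February 2020.
  Marketing Approval Extension: 2495 days claimed exceeds the 1620-day cap, so +1620 days → 13 July 2024.
Expiry of referenced patent CV-594082:
  Base: filing + 20 years → 18 July 2018.
  Office Delay Adjustment: +78 days → 4 October 2018.
  Marketing Approval Extension: 1024 days (within the 1620-day cap) → +1024 days → 24 July 2021.
Terminal disclaimer: CV-143443 expires on the earlier of 13 July 2024 and 24 July 2021.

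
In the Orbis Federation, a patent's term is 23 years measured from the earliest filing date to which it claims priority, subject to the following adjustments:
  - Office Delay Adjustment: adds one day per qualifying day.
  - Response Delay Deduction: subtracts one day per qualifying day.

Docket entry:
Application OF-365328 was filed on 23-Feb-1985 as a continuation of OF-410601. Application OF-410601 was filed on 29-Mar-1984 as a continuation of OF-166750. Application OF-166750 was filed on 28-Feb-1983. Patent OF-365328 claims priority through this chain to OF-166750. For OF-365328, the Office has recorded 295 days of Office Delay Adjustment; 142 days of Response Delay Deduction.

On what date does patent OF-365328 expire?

July 31, 2006

Earliest priority filing: 28 February 1983.
Base term: 28 February 1983 + 23 years → 28 February 2006.
Office Delay Adjustment: +295 days → 20 December 2006.
Response Delay Deduction: −142 days → 31 July 2006.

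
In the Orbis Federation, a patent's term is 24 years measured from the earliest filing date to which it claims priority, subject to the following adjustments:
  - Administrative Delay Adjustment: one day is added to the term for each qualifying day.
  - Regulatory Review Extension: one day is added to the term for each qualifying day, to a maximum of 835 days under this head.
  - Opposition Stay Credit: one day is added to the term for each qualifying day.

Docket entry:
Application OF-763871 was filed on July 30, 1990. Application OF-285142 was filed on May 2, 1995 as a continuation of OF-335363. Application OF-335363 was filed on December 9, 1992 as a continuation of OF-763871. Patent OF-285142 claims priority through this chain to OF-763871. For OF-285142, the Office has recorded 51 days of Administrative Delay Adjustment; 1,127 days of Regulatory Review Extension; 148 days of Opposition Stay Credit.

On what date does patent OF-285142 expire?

May 29, 2017

Earliest priority filing: 30 July 1990.
Base term: 30 July 1990 + 24 years → 30 July 2014.
Administrative Delay Adjustment: +51 days → 19 September 2014.
Regulatory Review Extension: 1127 days claimed exceeds the 835-day cap, so +835 days → 1 January 2017.
Opposition Stay Credit: +148 days → 29 May 2017.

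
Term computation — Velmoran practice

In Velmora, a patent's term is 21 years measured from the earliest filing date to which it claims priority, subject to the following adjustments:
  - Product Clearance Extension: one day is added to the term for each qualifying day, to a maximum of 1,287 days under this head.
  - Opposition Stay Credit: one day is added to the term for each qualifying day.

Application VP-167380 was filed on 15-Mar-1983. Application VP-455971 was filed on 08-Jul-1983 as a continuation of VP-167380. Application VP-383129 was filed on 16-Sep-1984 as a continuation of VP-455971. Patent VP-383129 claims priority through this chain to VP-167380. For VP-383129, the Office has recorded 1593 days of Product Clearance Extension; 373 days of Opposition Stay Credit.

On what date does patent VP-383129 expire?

Earliest priority filing: 15 March 1983.
Base term: 15 March 1983 + 21 years → 15 March 2004.
Product Clearance Extension: 1593 days claimed exceeds the 1287-day cap, so +1287 days → 23 September 2007.
Opposition Stay Credit: +373 days → 30 September 2008.

September 30, 2008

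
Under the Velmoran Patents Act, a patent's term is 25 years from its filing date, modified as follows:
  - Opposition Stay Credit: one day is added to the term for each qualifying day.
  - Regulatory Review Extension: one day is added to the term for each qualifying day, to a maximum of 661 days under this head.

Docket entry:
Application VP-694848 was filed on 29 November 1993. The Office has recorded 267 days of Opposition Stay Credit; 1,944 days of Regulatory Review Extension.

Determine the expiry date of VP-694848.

June 14, 2021

Base term: filing date + 25 years → 29 November 2018.
Opposition Stay Credit: +267 days → 23 August 2019.
Regulatory Review Extension: 1944 days claimed exceeds the 661-day cap, so +661 days → 14 June 2021.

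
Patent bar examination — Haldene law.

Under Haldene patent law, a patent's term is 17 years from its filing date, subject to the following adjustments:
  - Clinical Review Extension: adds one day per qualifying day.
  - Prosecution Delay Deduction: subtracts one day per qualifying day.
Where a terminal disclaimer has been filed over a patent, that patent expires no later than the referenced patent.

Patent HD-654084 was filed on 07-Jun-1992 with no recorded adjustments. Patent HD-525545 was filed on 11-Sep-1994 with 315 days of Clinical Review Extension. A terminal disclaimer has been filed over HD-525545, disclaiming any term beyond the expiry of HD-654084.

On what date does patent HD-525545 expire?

June 7, 2009

Natural term of HD-525545:
  Base: filing + 17 years → 11 September 2011.
  Clinical Review Extension: +315 days → 22 July 2012.
Expiry of referenced patent HD-654084:
  Base: filing + 17 years → 7 June 2009.
Terminal disclaimer: HD-525545 expires on the earlier of 22 July 2012 and 7 June 2009.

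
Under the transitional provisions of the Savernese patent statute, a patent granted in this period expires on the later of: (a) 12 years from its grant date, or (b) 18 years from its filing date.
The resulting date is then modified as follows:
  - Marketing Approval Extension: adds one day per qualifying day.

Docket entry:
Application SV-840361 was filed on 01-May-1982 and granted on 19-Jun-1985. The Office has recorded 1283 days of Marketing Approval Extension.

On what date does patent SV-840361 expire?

2003-11-05

(a) grant + 12 years → 19 June 1997.
(b) filing + 18 years → 1 May 2000.
Later of the two: 1 May 2000.
Marketing Approval Extension: +1283 days → 5 November 2003.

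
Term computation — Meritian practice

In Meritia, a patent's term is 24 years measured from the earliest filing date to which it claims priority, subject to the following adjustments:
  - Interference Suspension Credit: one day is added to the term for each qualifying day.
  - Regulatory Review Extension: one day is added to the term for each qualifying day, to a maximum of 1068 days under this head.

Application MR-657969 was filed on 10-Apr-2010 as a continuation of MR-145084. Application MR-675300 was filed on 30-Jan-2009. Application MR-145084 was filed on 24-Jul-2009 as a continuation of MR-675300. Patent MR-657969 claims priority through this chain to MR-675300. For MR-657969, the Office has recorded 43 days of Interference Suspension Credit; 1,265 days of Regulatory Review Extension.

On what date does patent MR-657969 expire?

Earliest priority filing: 30 January 2009.
Base term: 30 January 2009 + 24 years → 30 January 2033.
Interference Suspension Credit: +43 days → 14 March 2033.
Regulatory Review Extension: 1265 days claimed exceeds the 1068-day cap, so +1068 days → 15 February 2036.

2036-02-15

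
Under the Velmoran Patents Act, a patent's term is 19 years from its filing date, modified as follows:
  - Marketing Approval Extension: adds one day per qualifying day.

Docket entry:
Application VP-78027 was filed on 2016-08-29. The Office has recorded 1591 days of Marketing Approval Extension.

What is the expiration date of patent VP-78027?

2040-01-06

Base term: filing date + 19 years → 29 August 2035.
Marketing Approval Extension: +1591 days → 6 January 2040.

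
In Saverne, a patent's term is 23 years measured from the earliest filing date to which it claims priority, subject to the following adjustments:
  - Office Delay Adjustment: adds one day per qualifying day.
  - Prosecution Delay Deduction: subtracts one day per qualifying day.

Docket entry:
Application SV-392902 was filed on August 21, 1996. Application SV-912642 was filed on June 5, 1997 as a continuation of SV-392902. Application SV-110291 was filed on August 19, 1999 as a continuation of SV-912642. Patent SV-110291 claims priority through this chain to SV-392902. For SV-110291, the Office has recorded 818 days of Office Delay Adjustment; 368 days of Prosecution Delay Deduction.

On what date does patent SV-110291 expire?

Earliest priority filing: 21 August 1996.
Base term: 21 August 1996 + 23 years → 21 August 2019.
Office Delay Adjustment: +818 days → 16 November 2021.
Prosecution Delay Deduction: −368 days → 13 November 2020.

2020-11-13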